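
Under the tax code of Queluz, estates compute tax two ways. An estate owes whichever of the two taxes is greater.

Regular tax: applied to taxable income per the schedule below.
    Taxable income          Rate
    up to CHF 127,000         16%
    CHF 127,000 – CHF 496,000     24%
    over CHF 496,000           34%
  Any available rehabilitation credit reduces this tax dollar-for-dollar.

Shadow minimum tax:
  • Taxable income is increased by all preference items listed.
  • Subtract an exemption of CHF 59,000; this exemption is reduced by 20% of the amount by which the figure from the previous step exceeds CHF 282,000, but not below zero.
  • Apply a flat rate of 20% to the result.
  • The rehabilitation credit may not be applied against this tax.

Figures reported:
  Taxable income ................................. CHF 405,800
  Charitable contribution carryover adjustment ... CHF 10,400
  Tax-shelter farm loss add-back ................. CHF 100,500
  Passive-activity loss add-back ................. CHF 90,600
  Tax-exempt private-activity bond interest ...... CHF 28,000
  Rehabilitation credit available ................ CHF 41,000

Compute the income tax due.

Shadow minimum tax:
  Adjusted income: CHF 405,800 + CHF 10,400 + CHF 100,500 + CHF 90,600 + CHF 28,000 = CHF 635,300
  Exemption: 20% × (CHF 635,300 − CHF 282,000) = CHF 70,660 ≥ CHF 59,000, so the exemption is fully phased out
  Base: CHF 635,300 − CHF 0 = CHF 635,300
  CHF 635,300 × 20% = CHF 127,060

Regular tax:
  CHF 127,000 × 16% = CHF 20,320
  CHF 278,800 × 24% = CHF 66,912
  → CHF 87,232
  Less rehabilitation credit CHF 41,000 → CHF 46,232

CHF 127,060 > CHF 46,232, so the shadow minimum tax is the binding amount.

CHF 127,060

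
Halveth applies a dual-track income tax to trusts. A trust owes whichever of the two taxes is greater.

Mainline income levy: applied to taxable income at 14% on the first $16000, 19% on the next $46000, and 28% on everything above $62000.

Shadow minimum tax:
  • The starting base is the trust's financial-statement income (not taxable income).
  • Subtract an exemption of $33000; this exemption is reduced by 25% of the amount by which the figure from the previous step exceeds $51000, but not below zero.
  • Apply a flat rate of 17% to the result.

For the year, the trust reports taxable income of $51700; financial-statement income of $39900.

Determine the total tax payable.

Shadow minimum tax:
  Base (financial-statement income): $39900
  Exemption: $39900 ≤ $51000, so full $33000 applies
  Base: $39900 − $33000 = $6900
  $6900 × 17% = $1173

Mainline income levy:
  $16000 × 14% = $2240
  $35700 × 19% = $6783
  → $9023

$9023 > $1173, so the mainline income levy governs.

$9023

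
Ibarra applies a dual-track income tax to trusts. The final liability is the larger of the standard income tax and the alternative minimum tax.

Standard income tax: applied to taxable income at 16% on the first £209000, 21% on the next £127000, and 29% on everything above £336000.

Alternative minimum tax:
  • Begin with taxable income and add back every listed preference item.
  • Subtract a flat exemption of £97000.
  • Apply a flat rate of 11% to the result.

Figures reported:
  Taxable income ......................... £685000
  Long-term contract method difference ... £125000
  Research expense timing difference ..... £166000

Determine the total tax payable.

Alternative minimum tax:
  Adjusted income: £685000 + £125000 + £166000 = £976000
  Less exemption £97000 → base £879000
  £879000 × 11% = £96690

Standard income tax:
  £209000 × 16% = £33440
  £127000 × 21% = £26670
  £349000 × 29% = £101210
  → £161320

£161320 > £96690, so the standard income tax governs.

£161320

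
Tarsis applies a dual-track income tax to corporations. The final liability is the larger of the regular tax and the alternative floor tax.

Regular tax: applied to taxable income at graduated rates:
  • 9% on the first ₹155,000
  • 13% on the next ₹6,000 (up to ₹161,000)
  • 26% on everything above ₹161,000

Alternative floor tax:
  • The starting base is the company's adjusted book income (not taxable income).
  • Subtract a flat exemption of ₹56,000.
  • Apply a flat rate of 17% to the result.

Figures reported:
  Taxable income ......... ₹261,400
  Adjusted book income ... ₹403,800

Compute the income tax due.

₹59,126

Alternative floor tax:
  Base (adjusted book income): ₹403,800
  Less exemption ₹56,000 → base ₹347,800
  ₹347,800 × 17% = ₹59,126

Regular tax:
  ₹155,000 × 9% = ₹13,950
  ₹6,000 × 13% = ₹780
  ₹100,400 × 26% = ₹26,104
  → ₹40,834

₹59,126 > ₹40,834, so the alternative floor tax is the binding amount.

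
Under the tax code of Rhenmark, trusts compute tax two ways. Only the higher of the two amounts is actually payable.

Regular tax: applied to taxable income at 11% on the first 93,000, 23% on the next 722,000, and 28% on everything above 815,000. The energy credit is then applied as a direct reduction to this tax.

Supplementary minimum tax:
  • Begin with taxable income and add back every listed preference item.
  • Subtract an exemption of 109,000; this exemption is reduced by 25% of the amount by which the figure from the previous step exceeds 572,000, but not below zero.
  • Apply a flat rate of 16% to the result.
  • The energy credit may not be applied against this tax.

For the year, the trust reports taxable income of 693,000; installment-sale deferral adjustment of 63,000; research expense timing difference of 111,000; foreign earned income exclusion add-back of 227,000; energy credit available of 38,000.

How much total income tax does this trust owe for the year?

Regular tax:
  93,000 × 11% = 10,230
  600,000 × 23% = 138,000
  → 148,230
  Less energy credit 38,000 → 110,230

Supplementary minimum tax:
  Adjusted income: 693,000 + 63,000 + 111,000 + 227,000 = 1,094,000
  Exemption: 25% × (1,094,000 − 572,000) = 130,500 ≥ 109,000, so the exemption is fully phased out
  Base: 1,094,000 − 0 = 1,094,000
  1,094,000 × 16% = 175,040

175,040 > 110,230, so the supplementary minimum tax is the binding amount.

175,040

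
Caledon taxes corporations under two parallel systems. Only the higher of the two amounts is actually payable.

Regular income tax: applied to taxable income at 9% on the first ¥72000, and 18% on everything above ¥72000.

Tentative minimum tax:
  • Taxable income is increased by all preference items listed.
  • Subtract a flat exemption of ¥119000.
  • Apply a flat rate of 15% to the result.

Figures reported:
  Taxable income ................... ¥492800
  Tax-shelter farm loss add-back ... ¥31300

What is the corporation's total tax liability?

¥82224

Regular income tax:
  ¥72000 × 9% = ¥6480
  ¥420800 × 18% = ¥75744
  → ¥82224

Tentative minimum tax:
  Adjusted income: ¥492800 + ¥31300 = ¥524100
  Less exemption ¥119000 → base ¥405100
  ¥405100 × 15% = ¥60765

¥82224 > ¥60765, so the regular income tax governs.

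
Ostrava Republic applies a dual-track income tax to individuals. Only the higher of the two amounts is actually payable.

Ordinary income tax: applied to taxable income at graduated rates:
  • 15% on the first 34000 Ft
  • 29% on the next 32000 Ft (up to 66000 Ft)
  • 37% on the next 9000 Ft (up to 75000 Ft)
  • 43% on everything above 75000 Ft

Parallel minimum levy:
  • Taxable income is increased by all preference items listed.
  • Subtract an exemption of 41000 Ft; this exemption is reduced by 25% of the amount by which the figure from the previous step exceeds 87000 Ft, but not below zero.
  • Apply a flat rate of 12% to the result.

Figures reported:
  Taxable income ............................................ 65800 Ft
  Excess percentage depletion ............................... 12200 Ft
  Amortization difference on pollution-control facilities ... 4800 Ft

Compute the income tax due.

14322 Ft

Parallel minimum levy:
  Adjusted income: 65800 Ft + 12200 Ft + 4800 Ft = 82800 Ft
  Exemption: 82800 Ft ≤ 87000 Ft, so full 41000 Ft applies
  Base: 82800 Ft − 41000 Ft = 41800 Ft
  41800 Ft × 12% = 5016 Ft

Ordinary income tax:
  34000 Ft × 15% = 5100 Ft
  31800 Ft × 29% = 9222 Ft
  → 14322 Ft

14322 Ft > 5016 Ft, so the ordinary income tax governs.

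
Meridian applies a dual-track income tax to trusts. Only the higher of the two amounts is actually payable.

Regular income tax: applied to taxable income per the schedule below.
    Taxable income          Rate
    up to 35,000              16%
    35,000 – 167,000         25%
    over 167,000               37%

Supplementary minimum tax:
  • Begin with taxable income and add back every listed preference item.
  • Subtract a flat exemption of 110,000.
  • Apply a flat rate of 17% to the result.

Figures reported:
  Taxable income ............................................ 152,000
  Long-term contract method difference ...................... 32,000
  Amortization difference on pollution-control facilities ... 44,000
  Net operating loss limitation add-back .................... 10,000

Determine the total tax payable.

Regular income tax:
  35,000 × 16% = 5,600
  117,000 × 25% = 29,250
  → 34,850

Supplementary minimum tax:
  Adjusted income: 152,000 + 32,000 + 44,000 + 10,000 = 238,000
  Less exemption 110,000 → base 128,000
  128,000 × 17% = 21,760

34,850 > 21,760, so the regular income tax governs.

34,850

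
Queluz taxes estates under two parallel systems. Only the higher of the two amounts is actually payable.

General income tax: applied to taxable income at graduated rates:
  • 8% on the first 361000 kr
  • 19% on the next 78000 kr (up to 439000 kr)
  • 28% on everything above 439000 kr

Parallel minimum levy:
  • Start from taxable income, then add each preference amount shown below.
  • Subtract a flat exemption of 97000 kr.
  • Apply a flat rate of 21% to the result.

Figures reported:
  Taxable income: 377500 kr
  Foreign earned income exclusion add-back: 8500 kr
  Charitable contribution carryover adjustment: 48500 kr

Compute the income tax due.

70875 kr

General income tax:
  361000 kr × 8% = 28880 kr
  16500 kr × 19% = 3135 kr
  → 32015 kr

Parallel minimum levy:
  Adjusted income: 377500 kr + 8500 kr + 48500 kr = 434500 kr
  Less exemption 97000 kr → base 337500 kr
  337500 kr × 21% = 70875 kr

70875 kr > 32015 kr, so the parallel minimum levy is the binding amount.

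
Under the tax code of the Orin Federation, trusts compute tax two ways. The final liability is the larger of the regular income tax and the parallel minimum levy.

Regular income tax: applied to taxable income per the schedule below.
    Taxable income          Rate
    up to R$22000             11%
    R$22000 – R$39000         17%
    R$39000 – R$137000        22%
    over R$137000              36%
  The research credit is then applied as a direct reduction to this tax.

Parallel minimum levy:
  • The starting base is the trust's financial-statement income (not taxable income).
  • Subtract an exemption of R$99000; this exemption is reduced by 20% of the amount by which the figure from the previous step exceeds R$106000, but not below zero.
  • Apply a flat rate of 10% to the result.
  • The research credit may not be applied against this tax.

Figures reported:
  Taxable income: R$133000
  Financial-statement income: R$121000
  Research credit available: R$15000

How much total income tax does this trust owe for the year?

R$10990

Parallel minimum levy:
  Base (financial-statement income): R$121000
  Exemption: R$99000 − 20% × (R$121000 − R$106000) = R$99000 − R$3000 = R$96000
  Base: R$121000 − R$96000 = R$25000
  R$25000 × 10% = R$2500

Regular income tax:
  R$22000 × 11% = R$2420
  R$17000 × 17% = R$2890
  R$94000 × 22% = R$20680
  → R$25990
  Less research credit R$15000 → R$10990

R$10990 > R$2500, so the regular income tax governs.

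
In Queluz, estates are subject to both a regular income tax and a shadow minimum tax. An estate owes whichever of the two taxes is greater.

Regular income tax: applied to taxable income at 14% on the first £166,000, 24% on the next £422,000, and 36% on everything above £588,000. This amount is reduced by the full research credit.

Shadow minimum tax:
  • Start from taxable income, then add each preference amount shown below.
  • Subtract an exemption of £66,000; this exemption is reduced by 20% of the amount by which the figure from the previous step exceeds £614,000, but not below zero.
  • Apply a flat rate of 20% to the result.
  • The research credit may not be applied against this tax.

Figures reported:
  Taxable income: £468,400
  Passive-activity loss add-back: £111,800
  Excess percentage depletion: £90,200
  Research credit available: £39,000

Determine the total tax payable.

£123,136

Shadow minimum tax:
  Adjusted income: £468,400 + £111,800 + £90,200 = £670,400
  Exemption: £66,000 − 20% × (£670,400 − £614,000) = £66,000 − £11,280 = £54,720
  Base: £670,400 − £54,720 = £615,680
  £615,680 × 20% = £123,136

Regular income tax:
  £166,000 × 14% = £23,240
  £302,400 × 24% = £72,576
  → £95,816
  Less research credit £39,000 → £56,816

£123,136 > £56,816, so the shadow minimum tax is the binding amount.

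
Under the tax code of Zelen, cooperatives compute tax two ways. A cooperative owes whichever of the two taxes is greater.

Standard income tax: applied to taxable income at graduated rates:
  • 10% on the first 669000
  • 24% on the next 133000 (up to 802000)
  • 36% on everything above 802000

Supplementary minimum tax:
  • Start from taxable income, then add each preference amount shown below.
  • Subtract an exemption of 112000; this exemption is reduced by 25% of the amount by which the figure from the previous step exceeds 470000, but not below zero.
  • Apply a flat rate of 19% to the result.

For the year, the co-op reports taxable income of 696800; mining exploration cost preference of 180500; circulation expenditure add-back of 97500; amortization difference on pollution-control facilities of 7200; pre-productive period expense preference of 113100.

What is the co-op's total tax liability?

208069

Standard income tax:
  669000 × 10% = 66900
  27800 × 24% = 6672
  → 73572

Supplementary minimum tax:
  Adjusted income: 696800 + 180500 + 97500 + 7200 + 113100 = 1095100
  Exemption: 25% × (1095100 − 470000) = 156275 ≥ 112000, so the exemption is fully phased out
  Base: 1095100 − 0 = 1095100
  1095100 × 19% = 208069

208069 > 73572, so the supplementary minimum tax is the binding amount.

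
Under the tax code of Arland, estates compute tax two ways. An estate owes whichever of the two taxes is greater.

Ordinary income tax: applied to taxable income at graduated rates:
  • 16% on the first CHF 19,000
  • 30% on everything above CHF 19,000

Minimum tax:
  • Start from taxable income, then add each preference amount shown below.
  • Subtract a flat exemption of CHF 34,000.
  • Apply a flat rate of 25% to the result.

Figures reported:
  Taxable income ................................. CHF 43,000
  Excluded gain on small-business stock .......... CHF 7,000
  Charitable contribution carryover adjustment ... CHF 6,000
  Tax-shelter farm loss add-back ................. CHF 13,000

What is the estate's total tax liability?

Minimum tax:
  Adjusted income: CHF 43,000 + CHF 7,000 + CHF 6,000 + CHF 13,000 = CHF 69,000
  Less exemption CHF 34,000 → base CHF 35,000
  CHF 35,000 × 25% = CHF 8,750

Ordinary income tax:
  CHF 19,000 × 16% = CHF 3,040
  CHF 24,000 × 30% = CHF 7,200
  → CHF 10,240

CHF 10,240 > CHF 8,750, so the ordinary income tax governs.

CHF 10,240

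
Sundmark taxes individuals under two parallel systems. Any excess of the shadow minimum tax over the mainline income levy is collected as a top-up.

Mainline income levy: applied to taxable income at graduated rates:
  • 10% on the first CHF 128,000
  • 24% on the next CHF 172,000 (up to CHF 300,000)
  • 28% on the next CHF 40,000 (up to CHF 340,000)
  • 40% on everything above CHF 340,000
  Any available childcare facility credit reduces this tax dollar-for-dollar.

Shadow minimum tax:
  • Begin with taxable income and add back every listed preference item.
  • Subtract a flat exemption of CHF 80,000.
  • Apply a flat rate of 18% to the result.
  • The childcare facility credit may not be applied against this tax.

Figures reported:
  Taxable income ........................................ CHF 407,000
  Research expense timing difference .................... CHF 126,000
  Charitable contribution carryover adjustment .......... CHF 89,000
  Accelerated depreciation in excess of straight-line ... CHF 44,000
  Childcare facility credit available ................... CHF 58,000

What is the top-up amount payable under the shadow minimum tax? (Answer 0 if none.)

Mainline income levy:
  CHF 128,000 × 10% = CHF 12,800
  CHF 172,000 × 24% = CHF 41,280
  CHF 40,000 × 28% = CHF 11,200
  CHF 67,000 × 40% = CHF 26,800
  → CHF 92,080
  Less childcare facility credit CHF 58,000 → CHF 34,080

Shadow minimum tax:
  Adjusted income: CHF 407,000 + CHF 126,000 + CHF 89,000 + CHF 44,000 = CHF 666,000
  Less exemption CHF 80,000 → base CHF 586,000
  CHF 586,000 × 18% = CHF 105,480

Excess of shadow minimum tax over mainline income levy: CHF 105,480 − CHF 34,080 = CHF 71,400.

CHF 71,400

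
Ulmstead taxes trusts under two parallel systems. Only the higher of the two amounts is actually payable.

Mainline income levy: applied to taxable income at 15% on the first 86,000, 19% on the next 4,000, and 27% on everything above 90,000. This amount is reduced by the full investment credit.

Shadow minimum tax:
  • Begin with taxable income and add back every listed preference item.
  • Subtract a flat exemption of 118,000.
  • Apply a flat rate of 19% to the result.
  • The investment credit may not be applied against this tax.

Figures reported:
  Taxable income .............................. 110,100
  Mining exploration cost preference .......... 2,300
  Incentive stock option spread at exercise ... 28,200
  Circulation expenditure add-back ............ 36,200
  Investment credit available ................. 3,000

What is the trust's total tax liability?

16,087

Shadow minimum tax:
  Adjusted income: 110,100 + 2,300 + 28,200 + 36,200 = 176,800
  Less exemption 118,000 → base 58,800
  58,800 × 19% = 11,172

Mainline income levy:
  86,000 × 15% = 12,900
  4,000 × 19% = 760
  20,100 × 27% = 5,427
  → 19,087
  Less investment credit 3,000 → 16,087

16,087 > 11,172, so the mainline income levy governs.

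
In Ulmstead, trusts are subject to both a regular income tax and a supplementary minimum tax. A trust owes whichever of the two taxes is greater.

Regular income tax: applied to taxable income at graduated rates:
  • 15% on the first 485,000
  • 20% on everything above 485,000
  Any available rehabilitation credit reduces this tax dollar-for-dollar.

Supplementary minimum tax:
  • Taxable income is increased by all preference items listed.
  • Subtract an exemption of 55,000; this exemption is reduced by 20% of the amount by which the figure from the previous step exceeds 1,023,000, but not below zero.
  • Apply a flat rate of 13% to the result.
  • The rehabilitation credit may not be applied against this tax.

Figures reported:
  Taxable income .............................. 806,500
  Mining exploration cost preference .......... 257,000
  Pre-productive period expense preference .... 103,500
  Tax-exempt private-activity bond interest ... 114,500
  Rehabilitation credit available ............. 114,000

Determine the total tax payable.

166,166

Supplementary minimum tax:
  Adjusted income: 806,500 + 257,000 + 103,500 + 114,500 = 1,281,500
  Exemption: 55,000 − 20% × (1,281,500 − 1,023,000) = 55,000 − 51,700 = 3,300
  Base: 1,281,500 − 3,300 = 1,278,200
  1,278,200 × 13% = 166,166

Regular income tax:
  485,000 × 15% = 72,750
  321,500 × 20% = 64,300
  → 137,050
  Less rehabilitation credit 114,000 → 23,050

166,166 > 23,050, so the supplementary minimum tax is the binding amount.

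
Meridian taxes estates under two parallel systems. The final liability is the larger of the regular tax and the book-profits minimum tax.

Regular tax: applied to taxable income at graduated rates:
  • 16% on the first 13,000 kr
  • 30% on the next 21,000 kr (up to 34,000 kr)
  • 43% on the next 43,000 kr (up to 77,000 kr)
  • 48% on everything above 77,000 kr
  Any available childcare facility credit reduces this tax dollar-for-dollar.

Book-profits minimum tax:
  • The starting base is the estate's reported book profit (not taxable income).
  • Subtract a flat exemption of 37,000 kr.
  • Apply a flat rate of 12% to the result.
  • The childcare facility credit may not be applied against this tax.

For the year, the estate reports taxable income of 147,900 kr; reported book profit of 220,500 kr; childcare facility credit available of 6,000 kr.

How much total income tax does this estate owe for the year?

54,902 kr

Regular tax:
  13,000 kr × 16% = 2,080 kr
  21,000 kr × 30% = 6,300 kr
  43,000 kr × 43% = 18,490 kr
  70,900 kr × 48% = 34,032 kr
  → 60,902 kr
  Less childcare facility credit 6,000 kr → 54,902 kr

Book-profits minimum tax:
  Base (reported book profit): 220,500 kr
  Less exemption 37,000 kr → base 183,500 kr
  183,500 kr × 12% = 22,020 kr

54,902 kr > 22,020 kr, so the regular tax governs.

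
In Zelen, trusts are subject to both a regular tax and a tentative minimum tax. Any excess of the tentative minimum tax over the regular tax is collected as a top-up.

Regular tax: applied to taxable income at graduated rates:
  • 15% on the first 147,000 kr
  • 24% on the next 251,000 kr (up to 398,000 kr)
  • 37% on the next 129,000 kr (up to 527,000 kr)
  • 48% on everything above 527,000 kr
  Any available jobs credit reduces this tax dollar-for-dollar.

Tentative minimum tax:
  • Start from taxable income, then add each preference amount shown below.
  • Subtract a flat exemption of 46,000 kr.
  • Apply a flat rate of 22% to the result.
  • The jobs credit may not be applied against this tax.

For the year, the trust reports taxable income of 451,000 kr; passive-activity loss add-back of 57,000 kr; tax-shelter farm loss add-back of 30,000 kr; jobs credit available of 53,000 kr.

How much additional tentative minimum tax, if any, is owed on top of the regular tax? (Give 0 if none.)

59,340 kr

Regular tax:
  147,000 kr × 15% = 22,050 kr
  251,000 kr × 24% = 60,240 kr
  53,000 kr × 37% = 19,610 kr
  → 101,900 kr
  Less jobs credit 53,000 kr → 48,900 kr

Tentative minimum tax:
  Adjusted income: 451,000 kr + 57,000 kr + 30,000 kr = 538,000 kr
  Less exemption 46,000 kr → base 492,000 kr
  492,000 kr × 22% = 108,240 kr

Excess of tentative minimum tax over regular tax: 108,240 kr − 48,900 kr = 59,340 kr.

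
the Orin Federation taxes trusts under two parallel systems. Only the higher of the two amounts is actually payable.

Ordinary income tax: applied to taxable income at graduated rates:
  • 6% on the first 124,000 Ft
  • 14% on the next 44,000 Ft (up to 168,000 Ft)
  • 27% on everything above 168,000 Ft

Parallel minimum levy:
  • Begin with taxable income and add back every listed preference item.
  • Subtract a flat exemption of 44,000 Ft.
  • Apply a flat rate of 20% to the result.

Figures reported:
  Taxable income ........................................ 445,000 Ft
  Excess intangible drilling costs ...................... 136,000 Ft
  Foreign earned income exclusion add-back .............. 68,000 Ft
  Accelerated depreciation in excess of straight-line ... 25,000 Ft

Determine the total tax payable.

Ordinary income tax:
  124,000 Ft × 6% = 7,440 Ft
  44,000 Ft × 14% = 6,160 Ft
  277,000 Ft × 27% = 74,790 Ft
  → 88,390 Ft

Parallel minimum levy:
  Adjusted income: 445,000 Ft + 136,000 Ft + 68,000 Ft + 25,000 Ft = 674,000 Ft
  Less exemption 44,000 Ft → base 630,000 Ft
  630,000 Ft × 20% = 126,000 Ft

126,000 Ft > 88,390 Ft, so the parallel minimum levy is the binding amount.

126,000 Ft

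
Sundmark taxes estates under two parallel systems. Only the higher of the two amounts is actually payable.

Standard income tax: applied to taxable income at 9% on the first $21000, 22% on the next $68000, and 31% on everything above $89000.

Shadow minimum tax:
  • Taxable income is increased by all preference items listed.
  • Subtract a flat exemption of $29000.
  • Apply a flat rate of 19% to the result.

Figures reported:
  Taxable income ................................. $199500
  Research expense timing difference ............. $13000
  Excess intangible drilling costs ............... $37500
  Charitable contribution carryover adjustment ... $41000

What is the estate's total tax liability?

Standard income tax:
  $21000 × 9% = $1890
  $68000 × 22% = $14960
  $110500 × 31% = $34255
  → $51105

Shadow minimum tax:
  Adjusted income: $199500 + $13000 + $37500 + $41000 = $291000
  Less exemption $29000 → base $262000
  $262000 × 19% = $49780

$51105 > $49780, so the standard income tax governs.

$51105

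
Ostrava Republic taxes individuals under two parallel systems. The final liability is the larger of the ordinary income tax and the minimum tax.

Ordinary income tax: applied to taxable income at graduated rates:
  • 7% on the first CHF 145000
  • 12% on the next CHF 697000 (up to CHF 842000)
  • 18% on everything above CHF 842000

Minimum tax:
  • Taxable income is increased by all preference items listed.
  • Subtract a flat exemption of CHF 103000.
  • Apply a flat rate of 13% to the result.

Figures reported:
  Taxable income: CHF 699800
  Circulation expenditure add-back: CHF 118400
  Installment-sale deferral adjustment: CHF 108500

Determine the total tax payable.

CHF 107081

Ordinary income tax:
  CHF 145000 × 7% = CHF 10150
  CHF 554800 × 12% = CHF 66576
  → CHF 76726

Minimum tax:
  Adjusted income: CHF 699800 + CHF 118400 + CHF 108500 = CHF 926700
  Less exemption CHF 103000 → base CHF 823700
  CHF 823700 × 13% = CHF 107081

CHF 107081 > CHF 76726, so the minimum tax is the binding amount.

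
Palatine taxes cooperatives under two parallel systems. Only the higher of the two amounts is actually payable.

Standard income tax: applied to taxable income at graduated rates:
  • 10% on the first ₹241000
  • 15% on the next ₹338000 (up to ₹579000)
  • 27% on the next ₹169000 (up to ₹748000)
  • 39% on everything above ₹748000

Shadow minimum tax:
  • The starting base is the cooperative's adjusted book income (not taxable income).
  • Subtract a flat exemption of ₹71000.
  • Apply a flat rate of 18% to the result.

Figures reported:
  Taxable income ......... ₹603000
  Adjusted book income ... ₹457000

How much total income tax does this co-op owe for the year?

Standard income tax:
  ₹241000 × 10% = ₹24100
  ₹338000 × 15% = ₹50700
  ₹24000 × 27% = ₹6480
  → ₹81280

Shadow minimum tax:
  Base (adjusted book income): ₹457000
  Less exemption ₹71000 → base ₹386000
  ₹386000 × 18% = ₹69480

₹81280 > ₹69480, so the standard income tax governs.

₹81280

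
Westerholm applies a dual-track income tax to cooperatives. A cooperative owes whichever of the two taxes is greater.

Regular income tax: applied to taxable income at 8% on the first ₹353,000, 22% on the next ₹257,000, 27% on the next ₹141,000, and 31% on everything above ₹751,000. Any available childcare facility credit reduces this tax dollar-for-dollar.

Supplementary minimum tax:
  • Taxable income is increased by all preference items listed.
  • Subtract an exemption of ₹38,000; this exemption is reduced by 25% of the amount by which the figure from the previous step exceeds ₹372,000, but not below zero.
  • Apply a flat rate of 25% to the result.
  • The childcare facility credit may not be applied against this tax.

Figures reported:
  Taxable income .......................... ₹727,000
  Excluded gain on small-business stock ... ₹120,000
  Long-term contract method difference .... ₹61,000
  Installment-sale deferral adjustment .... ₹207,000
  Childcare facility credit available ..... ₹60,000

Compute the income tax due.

₹278,750

Regular income tax:
  ₹353,000 × 8% = ₹28,240
  ₹257,000 × 22% = ₹56,540
  ₹117,000 × 27% = ₹31,590
  → ₹116,370
  Less childcare facility credit ₹60,000 → ₹56,370

Supplementary minimum tax:
  Adjusted income: ₹727,000 + ₹120,000 + ₹61,000 + ₹207,000 = ₹1,115,000
  Exemption: 25% × (₹1,115,000 − ₹372,000) = ₹185,750 ≥ ₹38,000, so the exemption is fully phased out
  Base: ₹1,115,000 − ₹0 = ₹1,115,000
  ₹1,115,000 × 25% = ₹278,750

₹278,750 > ₹56,370, so the supplementary minimum tax is the binding amount.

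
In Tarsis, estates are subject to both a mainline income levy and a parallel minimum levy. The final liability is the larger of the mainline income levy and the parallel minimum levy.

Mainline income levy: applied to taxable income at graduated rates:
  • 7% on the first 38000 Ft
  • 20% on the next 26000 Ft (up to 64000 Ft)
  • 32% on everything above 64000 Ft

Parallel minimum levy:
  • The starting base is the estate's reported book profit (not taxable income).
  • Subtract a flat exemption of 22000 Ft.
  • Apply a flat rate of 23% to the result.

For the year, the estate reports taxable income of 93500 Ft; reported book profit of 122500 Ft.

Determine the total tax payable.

Mainline income levy:
  38000 Ft × 7% = 2660 Ft
  26000 Ft × 20% = 5200 Ft
  29500 Ft × 32% = 9440 Ft
  → 17300 Ft

Parallel minimum levy:
  Base (reported book profit): 122500 Ft
  Less exemption 22000 Ft → base 100500 Ft
  100500 Ft × 23% = 23115 Ft

23115 Ft > 17300 Ft, so the parallel minimum levy is the binding amount.

23115 Ft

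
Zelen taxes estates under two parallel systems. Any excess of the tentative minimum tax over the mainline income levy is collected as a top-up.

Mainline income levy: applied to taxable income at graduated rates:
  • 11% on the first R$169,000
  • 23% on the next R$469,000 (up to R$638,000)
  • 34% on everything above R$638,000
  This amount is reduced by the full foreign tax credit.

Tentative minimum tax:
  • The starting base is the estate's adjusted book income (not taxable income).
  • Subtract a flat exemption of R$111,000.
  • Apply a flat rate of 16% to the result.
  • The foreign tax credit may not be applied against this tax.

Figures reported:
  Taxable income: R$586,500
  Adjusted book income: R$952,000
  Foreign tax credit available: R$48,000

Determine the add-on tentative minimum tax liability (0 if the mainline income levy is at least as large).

R$67,945

Mainline income levy:
  R$169,000 × 11% = R$18,590
  R$417,500 × 23% = R$96,025
  → R$114,615
  Less foreign tax credit R$48,000 → R$66,615

Tentative minimum tax:
  Base (adjusted book income): R$952,000
  Less exemption R$111,000 → base R$841,000
  R$841,000 × 16% = R$134,560

Excess of tentative minimum tax over mainline income levy: R$134,560 − R$66,615 = R$67,945.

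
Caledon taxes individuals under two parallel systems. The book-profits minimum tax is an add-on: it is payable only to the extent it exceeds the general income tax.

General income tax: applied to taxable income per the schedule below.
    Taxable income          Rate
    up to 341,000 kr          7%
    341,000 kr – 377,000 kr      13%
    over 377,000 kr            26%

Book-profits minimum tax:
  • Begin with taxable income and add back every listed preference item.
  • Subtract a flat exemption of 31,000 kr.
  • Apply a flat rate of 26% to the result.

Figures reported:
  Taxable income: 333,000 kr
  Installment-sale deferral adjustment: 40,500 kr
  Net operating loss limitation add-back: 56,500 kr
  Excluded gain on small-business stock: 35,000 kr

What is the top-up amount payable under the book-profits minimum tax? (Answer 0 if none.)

89,530 kr

General income tax:
  333,000 kr × 7% = 23,310 kr

Book-profits minimum tax:
  Adjusted income: 333,000 kr + 40,500 kr + 56,500 kr + 35,000 kr = 465,000 kr
  Less exemption 31,000 kr → base 434,000 kr
  434,000 kr × 26% = 112,840 kr

Excess of book-profits minimum tax over general income tax: 112,840 kr − 23,310 kr = 89,530 kr.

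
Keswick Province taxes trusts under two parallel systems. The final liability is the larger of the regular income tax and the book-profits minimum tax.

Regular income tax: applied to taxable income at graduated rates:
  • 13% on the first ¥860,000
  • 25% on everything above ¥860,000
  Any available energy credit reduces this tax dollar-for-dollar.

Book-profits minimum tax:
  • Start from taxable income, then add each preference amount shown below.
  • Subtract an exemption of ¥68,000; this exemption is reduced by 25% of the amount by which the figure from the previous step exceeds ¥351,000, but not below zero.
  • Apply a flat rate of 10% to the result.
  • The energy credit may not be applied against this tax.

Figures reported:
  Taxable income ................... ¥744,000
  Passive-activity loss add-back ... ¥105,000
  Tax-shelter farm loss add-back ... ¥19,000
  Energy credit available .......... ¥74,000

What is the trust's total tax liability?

¥86,800

Regular income tax:
  ¥744,000 × 13% = ¥96,720
  Less energy credit ¥74,000 → ¥22,720

Book-profits minimum tax:
  Adjusted income: ¥744,000 + ¥105,000 + ¥19,000 = ¥868,000
  Exemption: 25% × (¥868,000 − ¥351,000) = ¥129,250 ≥ ¥68,000, so the exemption is fully phased out
  Base: ¥868,000 − ¥0 = ¥868,000
  ¥868,000 × 10% = ¥86,800

¥86,800 > ¥22,720, so the book-profits minimum tax is the binding amount.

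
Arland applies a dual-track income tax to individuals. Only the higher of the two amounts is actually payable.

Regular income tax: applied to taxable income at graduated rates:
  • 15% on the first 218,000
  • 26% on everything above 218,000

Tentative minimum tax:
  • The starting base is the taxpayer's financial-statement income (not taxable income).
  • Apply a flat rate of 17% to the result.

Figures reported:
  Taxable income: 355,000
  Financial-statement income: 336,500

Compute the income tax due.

68,320

Tentative minimum tax:
  Base (financial-statement income): 336,500
  336,500 × 17% = 57,205

Regular income tax:
  218,000 × 15% = 32,700
  137,000 × 26% = 35,620
  → 68,320

68,320 > 57,205, so the regular income tax governs.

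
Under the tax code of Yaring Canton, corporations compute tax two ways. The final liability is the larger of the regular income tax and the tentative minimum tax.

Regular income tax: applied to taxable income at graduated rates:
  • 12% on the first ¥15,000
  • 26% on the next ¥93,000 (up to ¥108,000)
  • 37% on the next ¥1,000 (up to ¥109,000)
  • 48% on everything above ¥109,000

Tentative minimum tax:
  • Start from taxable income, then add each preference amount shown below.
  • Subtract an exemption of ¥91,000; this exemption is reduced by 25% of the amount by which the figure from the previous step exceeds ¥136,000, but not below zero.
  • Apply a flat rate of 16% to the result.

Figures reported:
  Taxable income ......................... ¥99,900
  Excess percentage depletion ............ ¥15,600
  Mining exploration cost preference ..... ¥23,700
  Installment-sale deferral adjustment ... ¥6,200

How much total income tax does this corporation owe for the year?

Regular income tax:
  ¥15,000 × 12% = ¥1,800
  ¥84,900 × 26% = ¥22,074
  → ¥23,874

Tentative minimum tax:
  Adjusted income: ¥99,900 + ¥15,600 + ¥23,700 + ¥6,200 = ¥145,400
  Exemption: ¥91,000 − 25% × (¥145,400 − ¥136,000) = ¥91,000 − ¥2,350 = ¥88,650
  Base: ¥145,400 − ¥88,650 = ¥56,750
  ¥56,750 × 16% = ¥9,080

¥23,874 > ¥9,080, so the regular income tax governs.

¥23,874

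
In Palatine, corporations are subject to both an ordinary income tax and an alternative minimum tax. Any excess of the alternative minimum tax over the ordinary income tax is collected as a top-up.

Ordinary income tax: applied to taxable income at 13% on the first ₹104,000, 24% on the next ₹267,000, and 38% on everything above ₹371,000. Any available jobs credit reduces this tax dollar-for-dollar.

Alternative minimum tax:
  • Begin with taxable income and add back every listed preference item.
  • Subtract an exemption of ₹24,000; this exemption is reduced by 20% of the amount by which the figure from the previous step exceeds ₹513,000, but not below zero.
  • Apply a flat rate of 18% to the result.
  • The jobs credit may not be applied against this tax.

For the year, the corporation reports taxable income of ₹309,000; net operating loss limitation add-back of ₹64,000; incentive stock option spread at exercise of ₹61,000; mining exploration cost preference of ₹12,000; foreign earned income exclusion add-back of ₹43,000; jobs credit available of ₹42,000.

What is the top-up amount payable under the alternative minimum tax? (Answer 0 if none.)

₹62,980

Ordinary income tax:
  ₹104,000 × 13% = ₹13,520
  ₹205,000 × 24% = ₹49,200
  → ₹62,720
  Less jobs credit ₹42,000 → ₹20,720

Alternative minimum tax:
  Adjusted income: ₹309,000 + ₹64,000 + ₹61,000 + ₹12,000 + ₹43,000 = ₹489,000
  Exemption: ₹489,000 ≤ ₹513,000, so full ₹24,000 applies
  Base: ₹489,000 − ₹24,000 = ₹465,000
  ₹465,000 × 18% = ₹83,700

Excess of alternative minimum tax over ordinary income tax: ₹83,700 − ₹20,720 = ₹62,980.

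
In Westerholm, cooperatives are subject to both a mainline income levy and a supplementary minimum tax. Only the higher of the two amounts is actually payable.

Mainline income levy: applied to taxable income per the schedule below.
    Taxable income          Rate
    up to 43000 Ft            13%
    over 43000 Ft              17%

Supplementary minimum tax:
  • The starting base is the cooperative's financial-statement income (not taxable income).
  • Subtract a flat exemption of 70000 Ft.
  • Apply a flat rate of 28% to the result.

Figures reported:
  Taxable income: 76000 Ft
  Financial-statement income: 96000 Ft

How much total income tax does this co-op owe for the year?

11200 Ft

Mainline income levy:
  43000 Ft × 13% = 5590 Ft
  33000 Ft × 17% = 5610 Ft
  → 11200 Ft

Supplementary minimum tax:
  Base (financial-statement income): 96000 Ft
  Less exemption 70000 Ft → base 26000 Ft
  26000 Ft × 28% = 7280 Ft

11200 Ft > 7280 Ft, so the mainline income levy governs.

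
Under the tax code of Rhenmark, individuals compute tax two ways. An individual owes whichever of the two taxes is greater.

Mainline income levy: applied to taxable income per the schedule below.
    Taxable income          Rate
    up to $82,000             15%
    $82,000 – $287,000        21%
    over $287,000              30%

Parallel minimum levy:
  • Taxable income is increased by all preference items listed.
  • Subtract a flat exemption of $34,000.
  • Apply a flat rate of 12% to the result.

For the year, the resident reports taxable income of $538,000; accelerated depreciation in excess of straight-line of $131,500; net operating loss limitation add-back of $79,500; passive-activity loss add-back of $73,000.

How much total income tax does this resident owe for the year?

$130,650

Mainline income levy:
  $82,000 × 15% = $12,300
  $205,000 × 21% = $43,050
  $251,000 × 30% = $75,300
  → $130,650

Parallel minimum levy:
  Adjusted income: $538,000 + $131,500 + $79,500 + $73,000 = $822,000
  Less exemption $34,000 → base $788,000
  $788,000 × 12% = $94,560

$130,650 > $94,560, so the mainline income levy governs.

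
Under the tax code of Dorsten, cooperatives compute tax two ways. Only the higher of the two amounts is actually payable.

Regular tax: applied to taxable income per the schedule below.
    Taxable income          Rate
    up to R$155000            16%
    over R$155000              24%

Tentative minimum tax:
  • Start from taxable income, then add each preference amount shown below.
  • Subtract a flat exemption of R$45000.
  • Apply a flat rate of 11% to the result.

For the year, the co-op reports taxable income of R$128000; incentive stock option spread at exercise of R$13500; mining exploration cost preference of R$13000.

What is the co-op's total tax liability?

Regular tax:
  R$128000 × 16% = R$20480

Tentative minimum tax:
  Adjusted income: R$128000 + R$13500 + R$13000 = R$154500
  Less exemption R$45000 → base R$109500
  R$109500 × 11% = R$12045

R$20480 > R$12045, so the regular tax governs.

R$20480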